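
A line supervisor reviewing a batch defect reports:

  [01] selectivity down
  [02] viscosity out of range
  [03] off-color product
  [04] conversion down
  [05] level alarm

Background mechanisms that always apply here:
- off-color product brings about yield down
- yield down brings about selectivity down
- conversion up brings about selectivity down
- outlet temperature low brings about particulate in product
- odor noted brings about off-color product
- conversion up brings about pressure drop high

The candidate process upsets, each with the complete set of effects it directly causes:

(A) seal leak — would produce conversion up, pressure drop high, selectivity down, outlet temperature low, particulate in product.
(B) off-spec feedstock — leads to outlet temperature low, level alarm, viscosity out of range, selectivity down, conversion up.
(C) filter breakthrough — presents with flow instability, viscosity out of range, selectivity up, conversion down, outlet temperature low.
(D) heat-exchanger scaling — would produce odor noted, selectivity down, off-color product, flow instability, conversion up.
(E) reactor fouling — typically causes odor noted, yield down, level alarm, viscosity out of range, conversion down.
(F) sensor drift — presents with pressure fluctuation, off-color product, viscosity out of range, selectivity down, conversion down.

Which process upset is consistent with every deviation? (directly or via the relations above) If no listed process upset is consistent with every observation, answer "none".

E

Checking each candidate against the observations:
(A) seal leak — selectivity down +; viscosity out of range -; off-color product -; conversion down -; level alarm -
(B) off-spec feedstock — selectivity down +; viscosity out of range +; off-color product -; conversion down -; level alarm +
(C) filter breakthrough — selectivity down -; viscosity out of range +; off-color product -; conversion down +; level alarm -
(D) heat-exchanger scaling — selectivity down +; viscosity out of range -; off-color product +; conversion down -; level alarm -
(E) reactor fouling — selectivity down + (via yield down → selectivity down); viscosity out of range +; off-color product + (via odor noted → off-color product); conversion down +; level alarm +
(F) sensor drift — does not account for level alarm
Only (E) is consistent with every observation.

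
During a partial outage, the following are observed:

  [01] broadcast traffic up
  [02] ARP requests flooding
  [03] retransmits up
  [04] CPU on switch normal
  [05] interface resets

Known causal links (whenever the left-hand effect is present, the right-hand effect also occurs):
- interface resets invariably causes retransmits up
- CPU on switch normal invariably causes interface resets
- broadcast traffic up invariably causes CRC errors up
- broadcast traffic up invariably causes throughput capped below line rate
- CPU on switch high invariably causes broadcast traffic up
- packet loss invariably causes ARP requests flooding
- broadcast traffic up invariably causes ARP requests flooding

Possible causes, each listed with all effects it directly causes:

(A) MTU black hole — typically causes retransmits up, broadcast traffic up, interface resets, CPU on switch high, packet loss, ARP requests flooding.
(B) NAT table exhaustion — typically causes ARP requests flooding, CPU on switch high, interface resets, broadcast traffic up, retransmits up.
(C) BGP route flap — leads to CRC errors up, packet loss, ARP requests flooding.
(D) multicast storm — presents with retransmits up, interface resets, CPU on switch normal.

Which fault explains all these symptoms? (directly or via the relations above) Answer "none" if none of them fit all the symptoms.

none

Testing each hypothesis:
(A) MTU black hole — broadcast traffic up match; ARP requests flooding match; retransmits up match; CPU on switch normal miss; interface resets match
(B) NAT table exhaustion — fails on CPU on switch normal (predicts CPU on switch high, not CPU on switch normal)
(C) BGP route flap — does not account for broadcast traffic up, retransmits up, CPU on switch normal, interface resets
(D) multicast storm — broadcast traffic up miss; ARP requests flooding miss; retransmits up match; CPU on switch normal match; interface resets match
Every candidate fails on at least one observation.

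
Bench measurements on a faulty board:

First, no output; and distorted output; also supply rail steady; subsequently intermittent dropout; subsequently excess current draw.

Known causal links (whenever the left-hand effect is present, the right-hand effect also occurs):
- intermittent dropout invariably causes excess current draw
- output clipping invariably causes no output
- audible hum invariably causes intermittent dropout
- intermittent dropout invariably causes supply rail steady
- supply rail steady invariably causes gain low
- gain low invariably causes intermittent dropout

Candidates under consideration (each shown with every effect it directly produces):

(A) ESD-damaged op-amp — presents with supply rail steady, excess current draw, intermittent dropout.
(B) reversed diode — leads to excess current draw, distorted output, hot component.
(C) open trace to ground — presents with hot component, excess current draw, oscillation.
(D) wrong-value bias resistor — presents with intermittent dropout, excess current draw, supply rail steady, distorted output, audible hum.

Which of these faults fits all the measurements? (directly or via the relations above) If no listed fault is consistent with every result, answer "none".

none

Testing each hypothesis:
(A) ESD-damaged op-amp — no output miss; distorted output miss; supply rail steady match; intermittent dropout match; excess current draw match
(B) reversed diode — does not account for no output, supply rail steady, intermittent dropout
(C) open trace to ground — no output miss; distorted output miss; supply rail steady miss; intermittent dropout miss; excess current draw match
(D) wrong-value bias resistor — no output miss; distorted output match; supply rail steady match; intermittent dropout match; excess current draw match
Every candidate fails on at least one observation.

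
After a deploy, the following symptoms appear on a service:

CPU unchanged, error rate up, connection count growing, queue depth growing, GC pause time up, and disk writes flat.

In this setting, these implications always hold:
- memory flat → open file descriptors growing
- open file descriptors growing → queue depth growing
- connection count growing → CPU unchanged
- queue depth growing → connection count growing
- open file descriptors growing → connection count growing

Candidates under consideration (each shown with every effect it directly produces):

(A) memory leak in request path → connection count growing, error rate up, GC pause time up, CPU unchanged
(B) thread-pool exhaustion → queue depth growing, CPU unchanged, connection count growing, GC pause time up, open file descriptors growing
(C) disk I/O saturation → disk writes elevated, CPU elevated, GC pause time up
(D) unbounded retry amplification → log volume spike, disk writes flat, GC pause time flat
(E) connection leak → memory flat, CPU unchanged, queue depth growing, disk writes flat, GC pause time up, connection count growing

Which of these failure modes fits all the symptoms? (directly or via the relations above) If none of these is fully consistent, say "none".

none

Checking each candidate against the observations:
(A) memory leak in request path — CPU unchanged ✓; error rate up ✓; connection count growing ✓; queue depth growing ✗; GC pause time up ✓; disk writes flat ✗
(B) thread-pool exhaustion — CPU unchanged ✓; error rate up ✗; connection count growing ✓; queue depth growing ✓; GC pause time up ✓; disk writes flat ✗
(C) disk I/O saturation — CPU unchanged ✗; error rate up ✗; connection count growing ✗; queue depth growing ✗; GC pause time up ✓; disk writes flat ✗
(D) unbounded retry amplification — CPU unchanged ✗; error rate up ✗; connection count growing ✗; queue depth growing ✗; GC pause time up ✗; disk writes flat ✓
(E) connection leak — CPU unchanged ✓; error rate up ✗; connection count growing ✓; queue depth growing ✓; GC pause time up ✓; disk writes flat ✓
Every candidate fails on at least one observation.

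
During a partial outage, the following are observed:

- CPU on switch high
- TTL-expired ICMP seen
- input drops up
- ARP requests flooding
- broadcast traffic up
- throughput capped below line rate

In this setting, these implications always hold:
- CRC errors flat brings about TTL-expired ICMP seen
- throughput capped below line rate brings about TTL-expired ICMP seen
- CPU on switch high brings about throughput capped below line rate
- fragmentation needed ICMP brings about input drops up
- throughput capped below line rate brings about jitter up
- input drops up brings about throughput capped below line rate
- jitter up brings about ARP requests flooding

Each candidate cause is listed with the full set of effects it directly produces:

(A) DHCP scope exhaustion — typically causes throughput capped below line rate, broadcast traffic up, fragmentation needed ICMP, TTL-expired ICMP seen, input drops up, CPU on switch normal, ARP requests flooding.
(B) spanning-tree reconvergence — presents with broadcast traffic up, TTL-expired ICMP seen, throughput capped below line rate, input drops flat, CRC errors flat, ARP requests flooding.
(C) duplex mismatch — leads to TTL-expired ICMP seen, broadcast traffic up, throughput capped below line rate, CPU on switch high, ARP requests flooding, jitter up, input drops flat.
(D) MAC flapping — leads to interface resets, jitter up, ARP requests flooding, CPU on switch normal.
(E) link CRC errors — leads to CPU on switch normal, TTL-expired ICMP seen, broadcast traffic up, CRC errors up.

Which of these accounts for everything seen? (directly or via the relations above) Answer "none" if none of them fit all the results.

none

For each candidate, compare predicted effects to what was observed:
(A) DHCP scope exhaustion — fails on CPU on switch high (predicts CPU on switch normal, not CPU on switch high)
(B) spanning-tree reconvergence — CPU on switch high ✗; TTL-expired ICMP seen ✓; input drops up ✗; ARP requests flooding ✓; broadcast traffic up ✓; throughput capped below line rate ✓
(C) duplex mismatch — CPU on switch high ✓; TTL-expired ICMP seen ✓; input drops up ✗; ARP requests flooding ✓; broadcast traffic up ✓; throughput capped below line rate ✓
(D) MAC flapping — fails on CPU on switch high, TTL-expired ICMP seen, input drops up, broadcast traffic up, throughput capped below line rate (predicts CPU on switch normal, not CPU on switch high)
(E) link CRC errors — fails on CPU on switch high, input drops up, ARP requests flooding, throughput capped below line rate (predicts CPU on switch normal, not CPU on switch high)
No candidate is consistent with all observations.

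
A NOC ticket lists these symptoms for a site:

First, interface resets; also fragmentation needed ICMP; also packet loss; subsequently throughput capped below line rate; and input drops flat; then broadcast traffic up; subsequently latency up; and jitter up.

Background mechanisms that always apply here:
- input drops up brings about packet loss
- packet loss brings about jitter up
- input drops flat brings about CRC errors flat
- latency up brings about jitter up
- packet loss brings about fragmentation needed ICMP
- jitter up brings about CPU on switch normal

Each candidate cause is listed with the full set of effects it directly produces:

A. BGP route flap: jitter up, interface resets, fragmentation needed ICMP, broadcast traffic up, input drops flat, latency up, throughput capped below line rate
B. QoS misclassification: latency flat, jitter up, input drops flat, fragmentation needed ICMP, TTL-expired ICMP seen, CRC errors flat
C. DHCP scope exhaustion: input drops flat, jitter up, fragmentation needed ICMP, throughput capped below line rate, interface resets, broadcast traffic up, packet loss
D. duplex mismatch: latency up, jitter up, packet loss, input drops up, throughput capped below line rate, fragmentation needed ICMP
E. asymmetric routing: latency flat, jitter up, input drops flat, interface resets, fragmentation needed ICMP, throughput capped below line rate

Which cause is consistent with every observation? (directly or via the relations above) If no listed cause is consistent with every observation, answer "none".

none

Checking each candidate against the observations:
(A) BGP route flap — interface resets ✓; fragmentation needed ICMP ✓; packet loss ✗; throughput capped below line rate ✓; input drops flat ✓; broadcast traffic up ✓; latency up ✓; jitter up ✓
(B) QoS misclassification — fails on interface resets, packet loss, throughput capped below line rate, broadcast traffic up, latency up (predicts latency flat, not latency up)
(C) DHCP scope exhaustion — interface resets ✓; fragmentation needed ICMP ✓; packet loss ✓; throughput capped below line rate ✓; input drops flat ✓; broadcast traffic up ✓; latency up ✗; jitter up ✓
(D) duplex mismatch — fails on interface resets, input drops flat, broadcast traffic up (predicts input drops up, not input drops flat)
(E) asymmetric routing — fails on packet loss, broadcast traffic up, latency up (predicts latency flat, not latency up)
Every candidate fails on at least one observation.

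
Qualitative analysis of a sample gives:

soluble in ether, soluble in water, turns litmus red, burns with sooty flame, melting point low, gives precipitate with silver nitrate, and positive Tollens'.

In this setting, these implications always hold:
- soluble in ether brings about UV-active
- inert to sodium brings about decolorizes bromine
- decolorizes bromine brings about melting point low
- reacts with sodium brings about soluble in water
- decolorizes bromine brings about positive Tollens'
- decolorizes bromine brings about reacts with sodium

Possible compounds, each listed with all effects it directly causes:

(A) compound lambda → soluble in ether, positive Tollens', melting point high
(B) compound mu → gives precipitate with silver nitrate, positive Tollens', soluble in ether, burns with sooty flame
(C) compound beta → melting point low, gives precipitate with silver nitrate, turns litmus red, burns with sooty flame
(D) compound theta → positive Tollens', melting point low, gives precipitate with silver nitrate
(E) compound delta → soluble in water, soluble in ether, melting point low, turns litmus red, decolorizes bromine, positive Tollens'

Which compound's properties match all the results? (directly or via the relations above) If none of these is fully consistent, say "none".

For each candidate, compare predicted effects to what was observed:
(A) compound lambda — soluble in ether +; soluble in water -; turns litmus red -; burns with sooty flame -; melting point low -; gives precipitate with silver nitrate -; positive Tollens' +
(B) compound mu — soluble in ether +; soluble in water -; turns litmus red -; burns with sooty flame +; melting point low -; gives precipitate with silver nitrate +; positive Tollens' +
(C) compound beta — soluble in ether -; soluble in water -; turns litmus red +; burns with sooty flame +; melting point low +; gives precipitate with silver nitrate +; positive Tollens' -
(D) compound theta — soluble in ether -; soluble in water -; turns litmus red -; burns with sooty flame -; melting point low +; gives precipitate with silver nitrate +; positive Tollens' +
(E) compound delta — does not account for burns with sooty flame, gives precipitate with silver nitrate
None of the listed candidates fits everything.

none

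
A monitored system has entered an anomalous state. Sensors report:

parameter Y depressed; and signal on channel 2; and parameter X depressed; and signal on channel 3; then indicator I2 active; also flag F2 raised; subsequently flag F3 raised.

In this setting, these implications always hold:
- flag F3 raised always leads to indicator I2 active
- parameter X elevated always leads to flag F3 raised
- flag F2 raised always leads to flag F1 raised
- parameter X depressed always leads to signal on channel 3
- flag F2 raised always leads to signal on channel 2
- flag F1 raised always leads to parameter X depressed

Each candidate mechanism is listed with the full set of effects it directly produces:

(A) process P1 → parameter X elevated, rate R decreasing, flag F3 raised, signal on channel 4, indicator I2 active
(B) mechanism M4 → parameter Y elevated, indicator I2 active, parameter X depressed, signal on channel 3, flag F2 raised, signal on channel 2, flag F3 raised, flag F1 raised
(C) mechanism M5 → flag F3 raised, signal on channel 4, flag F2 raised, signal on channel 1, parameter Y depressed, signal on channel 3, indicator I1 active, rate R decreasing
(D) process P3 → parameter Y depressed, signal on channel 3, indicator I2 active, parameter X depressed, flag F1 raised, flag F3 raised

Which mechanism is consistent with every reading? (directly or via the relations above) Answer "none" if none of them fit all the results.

Testing each hypothesis:
(A) process P1 — fails on parameter Y depressed, signal on channel 2, parameter X depressed, signal on channel 3, flag F2 raised (predicts parameter X elevated, not parameter X depressed)
(B) mechanism M4 — parameter Y depressed NO; signal on channel 2 yes; parameter X depressed yes; signal on channel 3 yes; indicator I2 active yes; flag F2 raised yes; flag F3 raised yes
(C) mechanism M5 — parameter Y depressed yes; signal on channel 2 yes (via flag F2 raised → signal on channel 2); parameter X depressed yes (via flag F2 raised → flag F1 raised → parameter X depressed); signal on channel 3 yes; indicator I2 active yes (via flag F3 raised → indicator I2 active); flag F2 raised yes; flag F3 raised yes
(D) process P3 — parameter Y depressed yes; signal on channel 2 NO; parameter X depressed yes; signal on channel 3 yes; indicator I2 active yes; flag F2 raised NO; flag F3 raised yes
(C) alone accounts for all the evidence.

C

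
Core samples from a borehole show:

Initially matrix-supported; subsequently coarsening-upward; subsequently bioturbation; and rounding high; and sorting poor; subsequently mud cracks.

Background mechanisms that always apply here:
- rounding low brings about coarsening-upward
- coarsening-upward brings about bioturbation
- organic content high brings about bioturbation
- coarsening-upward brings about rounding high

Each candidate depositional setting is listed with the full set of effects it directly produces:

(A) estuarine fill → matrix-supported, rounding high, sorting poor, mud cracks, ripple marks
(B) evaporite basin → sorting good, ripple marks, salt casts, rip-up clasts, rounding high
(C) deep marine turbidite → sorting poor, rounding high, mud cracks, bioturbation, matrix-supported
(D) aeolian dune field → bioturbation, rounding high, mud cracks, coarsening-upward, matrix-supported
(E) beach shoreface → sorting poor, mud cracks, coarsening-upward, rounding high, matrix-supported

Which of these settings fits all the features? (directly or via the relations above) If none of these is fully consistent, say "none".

E

Testing each hypothesis:
(A) estuarine fill — matrix-supported match; coarsening-upward miss; bioturbation miss; rounding high match; sorting poor match; mud cracks match
(B) evaporite basin — fails on matrix-supported, coarsening-upward, bioturbation, sorting poor, mud cracks (predicts sorting good, not sorting poor)
(C) deep marine turbidite — does not account for coarsening-upward
(D) aeolian dune field — does not account for sorting poor
(E) beach shoreface — accounts for every observation (bioturbation via coarsening-upward → bioturbation)
(E) alone accounts for all the evidence.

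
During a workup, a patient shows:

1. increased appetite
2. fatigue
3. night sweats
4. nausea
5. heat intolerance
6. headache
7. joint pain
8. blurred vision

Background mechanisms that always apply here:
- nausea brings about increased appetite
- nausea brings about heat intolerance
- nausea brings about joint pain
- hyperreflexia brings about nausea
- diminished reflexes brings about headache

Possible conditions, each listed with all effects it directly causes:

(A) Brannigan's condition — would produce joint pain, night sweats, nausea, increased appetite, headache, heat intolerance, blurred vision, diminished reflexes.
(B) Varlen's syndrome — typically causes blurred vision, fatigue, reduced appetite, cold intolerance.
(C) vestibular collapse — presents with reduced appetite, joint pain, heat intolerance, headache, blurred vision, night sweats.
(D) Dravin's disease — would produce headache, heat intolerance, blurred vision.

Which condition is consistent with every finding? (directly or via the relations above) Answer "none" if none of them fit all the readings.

none

For each candidate, compare predicted effects to what was observed:
(A) Brannigan's condition — increased appetite +; fatigue -; night sweats +; nausea +; heat intolerance +; headache +; joint pain +; blurred vision +
(B) Varlen's syndrome — fails on increased appetite, night sweats, nausea, heat intolerance, headache, joint pain (predicts reduced appetite, not increased appetite; predicts cold intolerance, not heat intolerance)
(C) vestibular collapse — increased appetite -; fatigue -; night sweats +; nausea -; heat intolerance +; headache +; joint pain +; blurred vision +
(D) Dravin's disease — does not account for increased appetite, fatigue, night sweats, nausea, joint pain
Every candidate fails on at least one observation.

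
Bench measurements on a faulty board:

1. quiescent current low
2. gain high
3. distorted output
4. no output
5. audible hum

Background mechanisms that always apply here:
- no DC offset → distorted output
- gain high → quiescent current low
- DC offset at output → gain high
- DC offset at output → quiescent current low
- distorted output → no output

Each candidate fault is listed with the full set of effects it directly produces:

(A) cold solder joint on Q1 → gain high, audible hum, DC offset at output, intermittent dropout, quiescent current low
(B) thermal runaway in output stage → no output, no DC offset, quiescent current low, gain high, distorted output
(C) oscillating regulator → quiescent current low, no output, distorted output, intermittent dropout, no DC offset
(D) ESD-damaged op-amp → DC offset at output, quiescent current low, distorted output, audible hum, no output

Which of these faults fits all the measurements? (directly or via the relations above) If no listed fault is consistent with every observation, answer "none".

D

For each candidate, compare predicted effects to what was observed:
(A) cold solder joint on Q1 — quiescent current low match; gain high match; distorted output miss; no output miss; audible hum match
(B) thermal runaway in output stage — quiescent current low match; gain high match; distorted output match; no output match; audible hum miss
(C) oscillating regulator — quiescent current low match; gain high miss; distorted output match; no output match; audible hum miss
(D) ESD-damaged op-amp — accounts for every observation (gain high through DC offset at output → gain high)
(D) is the only candidate with no mismatches.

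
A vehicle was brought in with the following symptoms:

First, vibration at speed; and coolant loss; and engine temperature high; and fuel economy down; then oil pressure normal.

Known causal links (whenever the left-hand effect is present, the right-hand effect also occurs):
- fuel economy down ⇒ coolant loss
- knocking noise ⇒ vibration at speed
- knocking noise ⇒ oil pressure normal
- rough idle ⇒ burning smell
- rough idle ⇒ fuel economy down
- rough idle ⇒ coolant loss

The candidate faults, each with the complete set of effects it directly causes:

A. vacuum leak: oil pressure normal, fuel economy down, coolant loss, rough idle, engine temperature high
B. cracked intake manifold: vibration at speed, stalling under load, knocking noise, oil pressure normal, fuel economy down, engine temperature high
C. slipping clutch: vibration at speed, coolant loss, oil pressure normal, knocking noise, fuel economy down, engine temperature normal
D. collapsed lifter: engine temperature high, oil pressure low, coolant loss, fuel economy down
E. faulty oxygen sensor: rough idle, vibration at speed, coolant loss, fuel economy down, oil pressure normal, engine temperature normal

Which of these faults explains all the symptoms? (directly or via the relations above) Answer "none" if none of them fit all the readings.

B

Per-candidate check:
(A) vacuum leak — vibration at speed miss; coolant loss match; engine temperature high match; fuel economy down match; oil pressure normal match
(B) cracked intake manifold — accounts for every observation (coolant loss via fuel economy down → coolant loss)
(C) slipping clutch — vibration at speed match; coolant loss match; engine temperature high miss; fuel economy down match; oil pressure normal match
(D) collapsed lifter — fails on vibration at speed, oil pressure normal (predicts oil pressure low, not oil pressure normal)
(E) faulty oxygen sensor — vibration at speed match; coolant loss match; engine temperature high miss; fuel economy down match; oil pressure normal match
(B) is the only candidate with no mismatches.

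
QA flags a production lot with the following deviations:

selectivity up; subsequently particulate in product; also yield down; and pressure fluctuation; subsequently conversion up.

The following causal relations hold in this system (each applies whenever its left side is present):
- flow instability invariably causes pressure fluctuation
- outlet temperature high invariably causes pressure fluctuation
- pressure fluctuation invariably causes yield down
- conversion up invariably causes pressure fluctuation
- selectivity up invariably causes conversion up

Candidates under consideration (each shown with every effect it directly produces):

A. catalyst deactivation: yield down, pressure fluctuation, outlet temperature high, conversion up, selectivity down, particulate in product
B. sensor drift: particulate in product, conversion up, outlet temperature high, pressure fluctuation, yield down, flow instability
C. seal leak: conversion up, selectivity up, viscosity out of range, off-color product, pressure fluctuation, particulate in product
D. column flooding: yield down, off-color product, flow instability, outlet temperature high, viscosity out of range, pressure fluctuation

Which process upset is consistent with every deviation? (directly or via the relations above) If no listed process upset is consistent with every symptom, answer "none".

C

Checking each candidate against the observations:
(A) catalyst deactivation — fails on selectivity up (predicts selectivity down, not selectivity up)
(B) sensor drift — selectivity up NO; particulate in product yes; yield down yes; pressure fluctuation yes; conversion up yes
(C) seal leak — selectivity up yes; particulate in product yes; yield down yes (through pressure fluctuation → yield down); pressure fluctuation yes; conversion up yes
(D) column flooding — does not account for selectivity up, particulate in product, conversion up
Only (C) is consistent with every observation.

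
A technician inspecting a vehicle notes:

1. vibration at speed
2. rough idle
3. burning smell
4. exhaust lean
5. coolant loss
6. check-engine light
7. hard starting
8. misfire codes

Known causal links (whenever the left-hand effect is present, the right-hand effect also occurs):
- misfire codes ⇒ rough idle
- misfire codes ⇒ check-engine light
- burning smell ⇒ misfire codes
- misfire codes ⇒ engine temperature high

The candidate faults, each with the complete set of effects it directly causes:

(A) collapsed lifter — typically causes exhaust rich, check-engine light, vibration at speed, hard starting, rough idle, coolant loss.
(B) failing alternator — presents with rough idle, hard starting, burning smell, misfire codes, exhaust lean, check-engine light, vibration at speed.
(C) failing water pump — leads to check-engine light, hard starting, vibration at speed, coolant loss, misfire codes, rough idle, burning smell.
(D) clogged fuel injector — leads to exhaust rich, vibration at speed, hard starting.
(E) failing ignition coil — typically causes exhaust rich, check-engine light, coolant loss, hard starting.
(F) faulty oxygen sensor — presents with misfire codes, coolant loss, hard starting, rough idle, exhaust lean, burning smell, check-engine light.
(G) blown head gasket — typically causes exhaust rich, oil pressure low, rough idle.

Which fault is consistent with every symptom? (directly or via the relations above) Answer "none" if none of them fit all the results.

For each candidate, compare predicted effects to what was observed:
(A) collapsed lifter — vibration at speed yes; rough idle yes; burning smell NO; exhaust lean NO; coolant loss yes; check-engine light yes; hard starting yes; misfire codes NO
(B) failing alternator — vibration at speed yes; rough idle yes; burning smell yes; exhaust lean yes; coolant loss NO; check-engine light yes; hard starting yes; misfire codes yes
(C) failing water pump — does not account for exhaust lean
(D) clogged fuel injector — vibration at speed yes; rough idle NO; burning smell NO; exhaust lean NO; coolant loss NO; check-engine light NO; hard starting yes; misfire codes NO
(E) failing ignition coil — fails on vibration at speed, rough idle, burning smell, exhaust lean, misfire codes (predicts exhaust rich, not exhaust lean)
(F) faulty oxygen sensor — vibration at speed NO; rough idle yes; burning smell yes; exhaust lean yes; coolant loss yes; check-engine light yes; hard starting yes; misfire codes yes
(G) blown head gasket — fails on vibration at speed, burning smell, exhaust lean, coolant loss, check-engine light, hard starting, misfire codes (predicts exhaust rich, not exhaust lean)
No candidate is consistent with all observations.

none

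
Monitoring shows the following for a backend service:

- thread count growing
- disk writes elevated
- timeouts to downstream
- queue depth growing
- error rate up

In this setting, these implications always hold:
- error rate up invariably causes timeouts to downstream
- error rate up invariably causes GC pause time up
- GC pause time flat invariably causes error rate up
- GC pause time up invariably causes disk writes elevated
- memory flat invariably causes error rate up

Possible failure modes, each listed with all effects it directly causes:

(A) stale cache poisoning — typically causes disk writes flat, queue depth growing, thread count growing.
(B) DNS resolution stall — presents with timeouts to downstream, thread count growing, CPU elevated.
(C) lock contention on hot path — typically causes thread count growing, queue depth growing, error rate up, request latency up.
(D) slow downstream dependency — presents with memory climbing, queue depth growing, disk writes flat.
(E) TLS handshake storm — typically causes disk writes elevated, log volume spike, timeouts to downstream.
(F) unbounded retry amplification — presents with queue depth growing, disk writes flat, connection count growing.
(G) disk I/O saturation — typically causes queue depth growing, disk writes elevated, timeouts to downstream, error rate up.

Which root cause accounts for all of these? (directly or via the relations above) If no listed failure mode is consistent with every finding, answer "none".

C

Checking each candidate against the observations:
(A) stale cache poisoning — thread count growing +; disk writes elevated -; timeouts to downstream -; queue depth growing +; error rate up -
(B) DNS resolution stall — thread count growing +; disk writes elevated -; timeouts to downstream +; queue depth growing -; error rate up -
(C) lock contention on hot path — accounts for every observation (disk writes elevated via error rate up → GC pause time up → disk writes elevated)
(D) slow downstream dependency — thread count growing -; disk writes elevated -; timeouts to downstream -; queue depth growing +; error rate up -
(E) TLS handshake storm — does not account for thread count growing, queue depth growing, error rate up
(F) unbounded retry amplification — thread count growing -; disk writes elevated -; timeouts to downstream -; queue depth growing +; error rate up -
(G) disk I/O saturation — thread count growing -; disk writes elevated +; timeouts to downstream +; queue depth growing +; error rate up +
(C) is the only candidate with no mismatches.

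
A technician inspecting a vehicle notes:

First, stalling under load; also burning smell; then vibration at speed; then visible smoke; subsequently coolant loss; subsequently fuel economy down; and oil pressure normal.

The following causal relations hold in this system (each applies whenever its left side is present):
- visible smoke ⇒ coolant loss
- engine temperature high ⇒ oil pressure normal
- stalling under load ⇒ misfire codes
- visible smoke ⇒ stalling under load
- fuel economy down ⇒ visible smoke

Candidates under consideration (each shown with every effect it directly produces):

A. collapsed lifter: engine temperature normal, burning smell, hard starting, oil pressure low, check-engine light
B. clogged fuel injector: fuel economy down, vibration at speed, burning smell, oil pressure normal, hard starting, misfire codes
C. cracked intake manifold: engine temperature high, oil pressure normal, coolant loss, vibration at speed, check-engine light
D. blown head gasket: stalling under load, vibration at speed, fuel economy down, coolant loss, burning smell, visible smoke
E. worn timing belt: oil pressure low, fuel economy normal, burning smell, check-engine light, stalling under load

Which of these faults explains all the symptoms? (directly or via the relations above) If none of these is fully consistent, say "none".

Per-candidate check:
(A) collapsed lifter — stalling under load miss; burning smell match; vibration at speed miss; visible smoke miss; coolant loss miss; fuel economy down miss; oil pressure normal miss
(B) clogged fuel injector — accounts for every observation (stalling under load through fuel economy down → visible smoke → stalling under load)
(C) cracked intake manifold — stalling under load miss; burning smell miss; vibration at speed match; visible smoke miss; coolant loss match; fuel economy down miss; oil pressure normal match
(D) blown head gasket — stalling under load match; burning smell match; vibration at speed match; visible smoke match; coolant loss match; fuel economy down match; oil pressure normal miss
(E) worn timing belt — stalling under load match; burning smell match; vibration at speed miss; visible smoke miss; coolant loss miss; fuel economy down miss; oil pressure normal miss
Only (B) is consistent with every observation.

B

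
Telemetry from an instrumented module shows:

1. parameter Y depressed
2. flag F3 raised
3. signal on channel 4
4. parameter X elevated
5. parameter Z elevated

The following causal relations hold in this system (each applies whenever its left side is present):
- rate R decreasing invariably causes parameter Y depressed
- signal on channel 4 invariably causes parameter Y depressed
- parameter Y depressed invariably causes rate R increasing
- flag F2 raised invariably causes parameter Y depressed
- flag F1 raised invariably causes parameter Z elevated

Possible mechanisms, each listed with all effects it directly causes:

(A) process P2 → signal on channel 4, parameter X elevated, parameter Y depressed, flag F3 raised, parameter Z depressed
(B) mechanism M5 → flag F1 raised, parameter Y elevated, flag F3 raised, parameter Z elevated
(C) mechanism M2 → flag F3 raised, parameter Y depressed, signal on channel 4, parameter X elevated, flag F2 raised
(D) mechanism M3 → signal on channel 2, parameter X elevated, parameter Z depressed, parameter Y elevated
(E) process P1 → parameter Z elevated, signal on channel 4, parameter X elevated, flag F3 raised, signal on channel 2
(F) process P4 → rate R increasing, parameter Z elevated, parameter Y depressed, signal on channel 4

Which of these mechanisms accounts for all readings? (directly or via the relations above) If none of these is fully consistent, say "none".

E

Checking each candidate against the observations:
(A) process P2 — fails on parameter Z elevated (predicts parameter Z depressed, not parameter Z elevated)
(B) mechanism M5 — fails on parameter Y depressed, signal on channel 4, parameter X elevated (predicts parameter Y elevated, not parameter Y depressed)
(C) mechanism M2 — does not account for parameter Z elevated
(D) mechanism M3 — fails on parameter Y depressed, flag F3 raised, signal on channel 4, parameter Z elevated (predicts parameter Y elevated, not parameter Y depressed; predicts parameter Z depressed, not parameter Z elevated)
(E) process P1 — parameter Y depressed + (by signal on channel 4 → parameter Y depressed); flag F3 raised +; signal on channel 4 +; parameter X elevated +; parameter Z elevated +
(F) process P4 — parameter Y depressed +; flag F3 raised -; signal on channel 4 +; parameter X elevated -; parameter Z elevated +
(E) alone accounts for all the evidence.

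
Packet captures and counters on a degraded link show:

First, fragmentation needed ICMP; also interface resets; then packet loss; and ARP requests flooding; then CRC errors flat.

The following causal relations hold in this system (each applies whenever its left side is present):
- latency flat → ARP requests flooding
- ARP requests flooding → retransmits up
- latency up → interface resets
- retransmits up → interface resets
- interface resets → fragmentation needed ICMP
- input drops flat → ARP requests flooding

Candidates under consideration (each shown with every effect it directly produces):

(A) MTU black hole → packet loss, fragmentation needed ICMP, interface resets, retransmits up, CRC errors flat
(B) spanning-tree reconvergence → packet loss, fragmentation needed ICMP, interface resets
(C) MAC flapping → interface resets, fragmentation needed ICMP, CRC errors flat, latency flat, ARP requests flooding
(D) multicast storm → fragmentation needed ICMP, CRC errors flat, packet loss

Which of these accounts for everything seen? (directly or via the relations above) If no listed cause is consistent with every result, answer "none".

Checking each candidate against the observations:
(A) MTU black hole — does not account for ARP requests flooding
(B) spanning-tree reconvergence — does not account for ARP requests flooding, CRC errors flat
(C) MAC flapping — fragmentation needed ICMP match; interface resets match; packet loss miss; ARP requests flooding match; CRC errors flat match
(D) multicast storm — does not account for interface resets, ARP requests flooding
No candidate is consistent with all observations.

none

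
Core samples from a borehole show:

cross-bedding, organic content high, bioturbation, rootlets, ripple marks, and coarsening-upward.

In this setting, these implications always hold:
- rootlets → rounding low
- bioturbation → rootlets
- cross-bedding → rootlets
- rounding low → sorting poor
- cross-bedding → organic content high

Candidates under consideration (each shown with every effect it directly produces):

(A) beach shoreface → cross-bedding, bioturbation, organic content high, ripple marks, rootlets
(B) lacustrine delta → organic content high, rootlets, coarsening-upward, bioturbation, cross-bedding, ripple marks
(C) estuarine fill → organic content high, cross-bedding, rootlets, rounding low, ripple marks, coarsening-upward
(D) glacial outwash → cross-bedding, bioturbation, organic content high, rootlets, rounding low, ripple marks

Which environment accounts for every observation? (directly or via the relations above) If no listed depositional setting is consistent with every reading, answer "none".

B

For each candidate, compare predicted effects to what was observed:
(A) beach shoreface — cross-bedding +; organic content high +; bioturbation +; rootlets +; ripple marks +; coarsening-upward -
(B) lacustrine delta — cross-bedding +; organic content high +; bioturbation +; rootlets +; ripple marks +; coarsening-upward +
(C) estuarine fill — cross-bedding +; organic content high +; bioturbation -; rootlets +; ripple marks +; coarsening-upward +
(D) glacial outwash — cross-bedding +; organic content high +; bioturbation +; rootlets +; ripple marks +; coarsening-upward -
(B) is the only candidate with no mismatches.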